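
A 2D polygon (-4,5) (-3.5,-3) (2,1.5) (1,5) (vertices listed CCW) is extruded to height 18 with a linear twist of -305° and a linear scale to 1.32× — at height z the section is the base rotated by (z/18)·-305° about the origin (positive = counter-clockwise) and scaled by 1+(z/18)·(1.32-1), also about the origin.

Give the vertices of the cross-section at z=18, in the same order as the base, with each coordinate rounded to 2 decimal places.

t = z/height = 18/18 = 1
s = 1 + (scale-1)·z/height = 1 + (1.32-1)·18/18 = 1.320000
θ = twist·z/height = -305°·18/18 = -305.0000° = -5.323254 rad
cos θ = 0.573576, sin θ = 0.819152 (intermediates below are computed at full precision and shown rounded to 5 d.p.)
v1: (-4,5) → rotate → (-6.39007,-0.40873) → ×s → (-8.43489,-0.53952) → (-8.43,-0.54)
v2: (-3.5,-3) → rotate → (0.44994,-4.58776) → ×s → (0.59392,-6.05585) → (0.59,-6.06)
v3: (2,1.5) → rotate → (-0.08158,2.49867) → ×s → (-0.10768,3.29824) → (-0.11,3.30)
v4: (1,5) → rotate → (-3.52218,3.68703) → ×s → (-4.64928,4.86689) → (-4.65,4.87)

Cross-section at z=18: (-8.43,-0.54) (0.59,-6.06) (-0.11,3.30) (-4.65,4.87)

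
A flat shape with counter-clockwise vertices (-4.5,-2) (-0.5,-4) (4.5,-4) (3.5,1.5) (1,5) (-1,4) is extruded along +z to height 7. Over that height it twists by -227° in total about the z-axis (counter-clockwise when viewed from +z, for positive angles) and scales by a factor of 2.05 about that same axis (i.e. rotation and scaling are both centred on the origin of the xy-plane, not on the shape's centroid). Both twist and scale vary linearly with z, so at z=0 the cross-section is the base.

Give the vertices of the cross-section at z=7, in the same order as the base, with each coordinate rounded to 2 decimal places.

t = z/height = 7/7 = 1
s = 1 + (scale-1)·z/height = 1 + (2.05-1)·7/7 = 2.050000
θ = twist·z/height = -227°·7/7 = -227.0000° = -3.961897 rad
cos θ = -0.681998, sin θ = 0.731354 (intermediates below are computed at full precision and shown rounded to 5 d.p.)
v1: (-4.5,-2) → rotate → (4.53170,-1.92709) → ×s → (9.28999,-3.95054) → (9.29,-3.95)
v2: (-0.5,-4) → rotate → (3.26641,2.36232) → ×s → (6.69615,4.84275) → (6.70,4.84)
v3: (4.5,-4) → rotate → (-0.14358,6.01909) → ×s → (-0.29433,12.33912) → (-0.29,12.34)
v4: (3.5,1.5) → rotate → (-3.48402,1.53674) → ×s → (-7.14225,3.15032) → (-7.14,3.15)
v5: (1,5) → rotate → (-4.33877,-2.67864) → ×s → (-8.89447,-5.49121) → (-8.89,-5.49)
v6: (-1,4) → rotate → (-2.24342,-3.45935) → ×s → (-4.59900,-7.09166) → (-4.60,-7.09)

Cross-section at z=7: (9.29,-3.95) (6.70,4.84) (-0.29,12.34) (-7.14,3.15) (-8.89,-5.49) (-4.60,-7.09)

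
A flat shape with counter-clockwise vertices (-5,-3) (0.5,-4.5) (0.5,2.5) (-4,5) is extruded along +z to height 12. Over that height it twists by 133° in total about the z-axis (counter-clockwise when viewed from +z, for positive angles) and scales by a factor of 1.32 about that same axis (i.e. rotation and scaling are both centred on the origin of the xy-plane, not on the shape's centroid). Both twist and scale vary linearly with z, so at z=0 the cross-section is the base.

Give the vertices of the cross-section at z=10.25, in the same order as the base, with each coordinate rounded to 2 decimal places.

t = z/height = 10.25/12 = 0.854167
s = 1 + (scale-1)·z/height = 1 + (1.32-1)·10.25/12 = 1.273333
θ = twist·z/height = 133°·10.25/12 = 113.6042° = 1.982767 rad
cos θ = -0.400416, sin θ = 0.916334 (intermediates below are computed at full precision and shown rounded to 5 d.p.)
v1: (-5,-3) → rotate → (4.75108,-3.38042) → ×s → (6.04971,-4.30440) → (6.05,-4.30)
v2: (0.5,-4.5) → rotate → (3.92329,2.26004) → ×s → (4.99566,2.87778) → (5.00,2.88)
v3: (0.5,2.5) → rotate → (-2.49104,-0.54287) → ×s → (-3.17193,-0.69126) → (-3.17,-0.69)
v4: (-4,5) → rotate → (-2.98001,-5.66741) → ×s → (-3.79454,-7.21651) → (-3.79,-7.22)

Cross-section at z=10.25: (6.05,-4.30) (5.00,2.88) (-3.17,-0.69) (-3.79,-7.22)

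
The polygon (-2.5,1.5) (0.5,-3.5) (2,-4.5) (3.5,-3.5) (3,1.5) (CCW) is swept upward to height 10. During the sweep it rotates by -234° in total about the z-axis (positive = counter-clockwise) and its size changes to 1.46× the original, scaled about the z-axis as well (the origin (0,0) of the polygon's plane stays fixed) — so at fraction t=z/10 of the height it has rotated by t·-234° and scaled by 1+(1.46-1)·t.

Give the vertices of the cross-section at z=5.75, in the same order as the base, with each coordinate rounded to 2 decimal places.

Cross-section at z=5.75: (3.57,0.92) (-3.60,2.65) (-5.83,2.19) (-6.26,-0.05) (-1.31,-4.03)

t = z/height = 5.75/10 = 0.575
s = 1 + (scale-1)·z/height = 1 + (1.46-1)·5.75/10 = 1.264500
θ = twist·z/height = -234°·5.75/10 = -134.5500° = -2.348341 rad
cos θ = -0.701531, sin θ = -0.712639 (intermediates below are computed at full precision and shown rounded to 5 d.p.)
v1: (-2.5,1.5) → rotate → (2.82279,0.72930) → ×s → (3.56941,0.92220) → (3.57,0.92)
v2: (0.5,-3.5) → rotate → (-2.84500,2.09904) → ×s → (-3.59750,2.65424) → (-3.60,2.65)
v3: (2,-4.5) → rotate → (-4.60994,1.73161) → ×s → (-5.82926,2.18963) → (-5.83,2.19)
v4: (3.5,-3.5) → rotate → (-4.94959,-0.03887) → ×s → (-6.25876,-0.04916) → (-6.26,-0.05)
v5: (3,1.5) → rotate → (-1.03564,-3.19021) → ×s → (-1.30956,-4.03402) → (-1.31,-4.03)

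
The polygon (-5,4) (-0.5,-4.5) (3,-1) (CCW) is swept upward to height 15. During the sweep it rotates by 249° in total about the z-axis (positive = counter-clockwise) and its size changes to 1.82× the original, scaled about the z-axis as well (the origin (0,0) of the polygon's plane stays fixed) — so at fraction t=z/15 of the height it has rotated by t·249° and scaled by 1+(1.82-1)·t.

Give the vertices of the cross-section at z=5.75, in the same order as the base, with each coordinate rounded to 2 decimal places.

t = z/height = 5.75/15 = 0.383333
s = 1 + (scale-1)·z/height = 1 + (1.82-1)·5.75/15 = 1.314333
θ = twist·z/height = 249°·5.75/15 = 95.4500° = 1.665917 rad
cos θ = -0.094977, sin θ = 0.995479 (intermediates below are computed at full precision and shown rounded to 5 d.p.)
v1: (-5,4) → rotate → (-3.50703,-5.35731) → ×s → (-4.60941,-7.04129) → (-4.61,-7.04)
v2: (-0.5,-4.5) → rotate → (4.52715,-0.07034) → ×s → (5.95018,-0.09245) → (5.95,-0.09)
v3: (3,-1) → rotate → (0.71055,3.08142) → ×s → (0.93390,4.05001) → (0.93,4.05)

Cross-section at z=5.75: (-4.61,-7.04) (5.95,-0.09) (0.93,4.05)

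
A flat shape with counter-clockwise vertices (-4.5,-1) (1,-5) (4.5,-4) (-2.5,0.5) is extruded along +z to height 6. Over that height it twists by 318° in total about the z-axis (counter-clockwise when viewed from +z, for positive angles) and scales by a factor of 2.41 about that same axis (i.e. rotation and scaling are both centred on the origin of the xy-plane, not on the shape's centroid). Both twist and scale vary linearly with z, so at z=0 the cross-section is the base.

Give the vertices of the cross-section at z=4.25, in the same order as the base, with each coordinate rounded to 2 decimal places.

t = z/height = 4.25/6 = 0.708333
s = 1 + (scale-1)·z/height = 1 + (2.41-1)·4.25/6 = 1.998750
θ = twist·z/height = 318°·4.25/6 = 225.2500° = 3.931354 rad
cos θ = -0.704015, sin θ = -0.710185 (intermediates below are computed at full precision and shown rounded to 5 d.p.)
v1: (-4.5,-1) → rotate → (2.45788,3.89985) → ×s → (4.91269,7.79482) → (4.91,7.79)
v2: (1,-5) → rotate → (-4.25494,2.80989) → ×s → (-8.50456,5.61626) → (-8.50,5.62)
v3: (4.5,-4) → rotate → (-6.00881,-0.37978) → ×s → (-12.01010,-0.75908) → (-12.01,-0.76)
v4: (-2.5,0.5) → rotate → (2.11513,1.42346) → ×s → (4.22762,2.84513) → (4.23,2.85)

Cross-section at z=4.25: (4.91,7.79) (-8.50,5.62) (-12.01,-0.76) (4.23,2.85)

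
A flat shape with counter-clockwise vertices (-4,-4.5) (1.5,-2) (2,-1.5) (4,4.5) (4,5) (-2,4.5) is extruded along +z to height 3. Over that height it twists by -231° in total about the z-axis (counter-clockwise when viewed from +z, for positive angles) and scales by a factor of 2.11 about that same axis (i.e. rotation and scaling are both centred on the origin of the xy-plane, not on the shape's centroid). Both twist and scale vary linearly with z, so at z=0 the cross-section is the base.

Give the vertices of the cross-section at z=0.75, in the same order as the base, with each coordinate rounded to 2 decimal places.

t = z/height = 0.75/3 = 0.25
s = 1 + (scale-1)·z/height = 1 + (2.11-1)·0.75/3 = 1.277500
θ = twist·z/height = -231°·0.75/3 = -57.7500° = -1.007928 rad
cos θ = 0.533615, sin θ = -0.845728 (intermediates below are computed at full precision and shown rounded to 5 d.p.)
v1: (-4,-4.5) → rotate → (-5.94023,0.98165) → ×s → (-7.58865,1.25405) → (-7.59,1.25)
v2: (1.5,-2) → rotate → (-0.89103,-2.33582) → ×s → (-1.13830,-2.98401) → (-1.14,-2.98)
v3: (2,-1.5) → rotate → (-0.20136,-2.49188) → ×s → (-0.25724,-3.18337) → (-0.26,-3.18)
v4: (4,4.5) → rotate → (5.94023,-0.98165) → ×s → (7.58865,-1.25405) → (7.59,-1.25)
v5: (4,5) → rotate → (6.36310,-0.71484) → ×s → (8.12886,-0.91321) → (8.13,-0.91)
v6: (-2,4.5) → rotate → (2.73855,4.09272) → ×s → (3.49849,5.22845) → (3.50,5.23)

Cross-section at z=0.75: (-7.59,1.25) (-1.14,-2.98) (-0.26,-3.18) (7.59,-1.25) (8.13,-0.91) (3.50,5.23)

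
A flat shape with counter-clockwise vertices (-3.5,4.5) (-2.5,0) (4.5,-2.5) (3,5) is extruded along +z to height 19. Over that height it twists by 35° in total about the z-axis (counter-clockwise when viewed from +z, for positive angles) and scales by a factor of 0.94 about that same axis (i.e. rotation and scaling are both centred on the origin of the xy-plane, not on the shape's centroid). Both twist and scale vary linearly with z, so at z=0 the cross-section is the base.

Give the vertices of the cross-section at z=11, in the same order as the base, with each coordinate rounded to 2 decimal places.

Cross-section at z=11: (-4.67,2.90) (-2.26,-0.84) (4.91,-0.76) (1.05,5.53)

t = z/height = 11/19 = 0.578947
s = 1 + (scale-1)·z/height = 1 + (0.94-1)·11/19 = 0.965263
θ = twist·z/height = 35°·11/19 = 20.2632° = 0.353659 rad
cos θ = 0.938112, sin θ = 0.346333 (intermediates below are computed at full precision and shown rounded to 5 d.p.)
v1: (-3.5,4.5) → rotate → (-4.84189,3.00934) → ×s → (-4.67370,2.90480) → (-4.67,2.90)
v2: (-2.5,0) → rotate → (-2.34528,-0.86583) → ×s → (-2.26381,-0.83576) → (-2.26,-0.84)
v3: (4.5,-2.5) → rotate → (5.08733,-0.78678) → ×s → (4.91062,-0.75945) → (4.91,-0.76)
v4: (3,5) → rotate → (1.08267,5.72956) → ×s → (1.04506,5.53053) → (1.05,5.53)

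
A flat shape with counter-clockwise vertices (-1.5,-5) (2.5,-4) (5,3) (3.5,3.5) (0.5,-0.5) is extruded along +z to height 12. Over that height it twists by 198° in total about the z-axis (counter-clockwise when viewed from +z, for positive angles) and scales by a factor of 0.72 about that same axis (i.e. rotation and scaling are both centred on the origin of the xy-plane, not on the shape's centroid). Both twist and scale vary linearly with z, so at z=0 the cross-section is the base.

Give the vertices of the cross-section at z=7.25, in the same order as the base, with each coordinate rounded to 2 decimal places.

Cross-section at z=7.25: (4.23,0.97) (1.86,3.45) (-4.22,2.38) (-3.97,1.09) (0.16,0.57)

t = z/height = 7.25/12 = 0.604167
s = 1 + (scale-1)·z/height = 1 + (0.72-1)·7.25/12 = 0.830833
θ = twist·z/height = 198°·7.25/12 = 119.6250° = 2.087850 rad
cos θ = -0.494321, sin θ = 0.869279 (intermediates below are computed at full precision and shown rounded to 5 d.p.)
v1: (-1.5,-5) → rotate → (5.08788,1.16769) → ×s → (4.22718,0.97015) → (4.23,0.97)
v2: (2.5,-4) → rotate → (2.24131,4.15048) → ×s → (1.86216,3.44836) → (1.86,3.45)
v3: (5,3) → rotate → (-5.07944,2.86343) → ×s → (-4.22017,2.37904) → (-4.22,2.38)
v4: (3.5,3.5) → rotate → (-4.77260,1.31235) → ×s → (-3.96524,1.09035) → (-3.97,1.09)
v5: (0.5,-0.5) → rotate → (0.18748,0.68180) → ×s → (0.15576,0.56646) → (0.16,0.57)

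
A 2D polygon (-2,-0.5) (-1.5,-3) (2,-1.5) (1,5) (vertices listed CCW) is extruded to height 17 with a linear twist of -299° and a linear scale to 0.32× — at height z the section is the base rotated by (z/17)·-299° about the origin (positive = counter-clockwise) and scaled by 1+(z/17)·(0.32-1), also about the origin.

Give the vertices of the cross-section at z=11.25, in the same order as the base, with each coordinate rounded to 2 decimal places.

t = z/height = 11.25/17 = 0.661765
s = 1 + (scale-1)·z/height = 1 + (0.32-1)·11.25/17 = 0.550000
θ = twist·z/height = -299°·11.25/17 = -197.8676° = -3.453442 rad
cos θ = -0.951768, sin θ = 0.306819 (intermediates below are computed at full precision and shown rounded to 5 d.p.)
v1: (-2,-0.5) → rotate → (2.05695,-0.13775) → ×s → (1.13132,-0.07577) → (1.13,-0.08)
v2: (-1.5,-3) → rotate → (2.34811,2.39507) → ×s → (1.29146,1.31729) → (1.29,1.32)
v3: (2,-1.5) → rotate → (-1.44331,2.04129) → ×s → (-0.79382,1.12271) → (-0.79,1.12)
v4: (1,5) → rotate → (-2.48586,-4.45202) → ×s → (-1.36723,-2.44861) → (-1.37,-2.45)

Cross-section at z=11.25: (1.13,-0.08) (1.29,1.32) (-0.79,1.12) (-1.37,-2.45)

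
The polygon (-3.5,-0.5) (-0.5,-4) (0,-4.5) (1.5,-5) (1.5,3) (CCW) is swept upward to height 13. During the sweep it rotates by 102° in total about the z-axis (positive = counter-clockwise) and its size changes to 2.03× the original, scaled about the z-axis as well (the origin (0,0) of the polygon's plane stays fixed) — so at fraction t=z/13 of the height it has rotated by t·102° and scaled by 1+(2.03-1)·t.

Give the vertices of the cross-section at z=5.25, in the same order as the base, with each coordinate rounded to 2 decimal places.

Cross-section at z=5.25: (-3.26,-3.80) (3.20,-4.73) (4.20,-4.79) (6.26,-3.93) (-1.20,4.60)

t = z/height = 5.25/13 = 0.403846
s = 1 + (scale-1)·z/height = 1 + (2.03-1)·5.25/13 = 1.415962
θ = twist·z/height = 102°·5.25/13 = 41.1923° = 0.718941 rad
cos θ = 0.752503, sin θ = 0.658588 (intermediates below are computed at full precision and shown rounded to 5 d.p.)
v1: (-3.5,-0.5) → rotate → (-2.30447,-2.68131) → ×s → (-3.26304,-3.79663) → (-3.26,-3.80)
v2: (-0.5,-4) → rotate → (2.25810,-3.33931) → ×s → (3.19739,-4.72833) → (3.20,-4.73)
v3: (0,-4.5) → rotate → (2.96365,-3.38627) → ×s → (4.19641,-4.79482) → (4.20,-4.79)
v4: (1.5,-5) → rotate → (4.42170,-2.77463) → ×s → (6.26095,-3.92878) → (6.26,-3.93)
v5: (1.5,3) → rotate → (-0.84701,3.24539) → ×s → (-1.19933,4.59535) → (-1.20,4.60)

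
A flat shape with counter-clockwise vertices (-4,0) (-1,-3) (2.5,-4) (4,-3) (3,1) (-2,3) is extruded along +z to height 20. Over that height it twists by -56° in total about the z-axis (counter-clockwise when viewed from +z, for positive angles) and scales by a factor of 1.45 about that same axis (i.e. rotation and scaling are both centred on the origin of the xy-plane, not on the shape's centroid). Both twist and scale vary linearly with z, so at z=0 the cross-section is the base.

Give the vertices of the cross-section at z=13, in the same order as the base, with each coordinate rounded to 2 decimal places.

Cross-section at z=13: (-4.16,3.07) (-3.34,-2.35) (-0.47,-6.08) (1.86,-6.19) (3.89,-1.26) (0.22,4.65)

t = z/height = 13/20 = 0.65
s = 1 + (scale-1)·z/height = 1 + (1.45-1)·13/20 = 1.292500
θ = twist·z/height = -56°·13/20 = -36.4000° = -0.635300 rad
cos θ = 0.804894, sin θ = -0.593419 (intermediates below are computed at full precision and shown rounded to 5 d.p.)
v1: (-4,0) → rotate → (-3.21958,2.37368) → ×s → (-4.16130,3.06798) → (-4.16,3.07)
v2: (-1,-3) → rotate → (-2.58515,-1.82126) → ×s → (-3.34131,-2.35398) → (-3.34,-2.35)
v3: (2.5,-4) → rotate → (-0.36144,-4.70312) → ×s → (-0.46716,-6.07879) → (-0.47,-6.08)
v4: (4,-3) → rotate → (1.43932,-4.78836) → ×s → (1.86032,-6.18895) → (1.86,-6.19)
v5: (3,1) → rotate → (3.00810,-0.97536) → ×s → (3.88797,-1.26066) → (3.89,-1.26)
v6: (-2,3) → rotate → (0.17047,3.60152) → ×s → (0.22033,4.65496) → (0.22,4.65)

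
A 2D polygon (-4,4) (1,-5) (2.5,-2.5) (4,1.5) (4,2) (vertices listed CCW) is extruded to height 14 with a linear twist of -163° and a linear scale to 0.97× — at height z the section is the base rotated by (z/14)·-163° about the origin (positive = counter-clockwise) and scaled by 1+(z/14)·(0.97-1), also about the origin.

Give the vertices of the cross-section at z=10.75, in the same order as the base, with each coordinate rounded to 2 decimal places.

Cross-section at z=10.75: (5.45,0.94) (-4.56,2.01) (-3.40,-0.59) (-1.05,-4.04) (-0.65,-4.32)

t = z/height = 10.75/14 = 0.767857
s = 1 + (scale-1)·z/height = 1 + (0.97-1)·10.75/14 = 0.976964
θ = twist·z/height = -163°·10.75/14 = -125.1607° = -2.184467 rad
cos θ = -0.575872, sin θ = -0.817540 (intermediates below are computed at full precision and shown rounded to 5 d.p.)
v1: (-4,4) → rotate → (5.57365,0.96667) → ×s → (5.44525,0.94440) → (5.45,0.94)
v2: (1,-5) → rotate → (-4.66357,2.06182) → ×s → (-4.55614,2.01432) → (-4.56,2.01)
v3: (2.5,-2.5) → rotate → (-3.48353,-0.60417) → ×s → (-3.40328,-0.59025) → (-3.40,-0.59)
v4: (4,1.5) → rotate → (-1.07718,-4.13397) → ×s → (-1.05236,-4.03874) → (-1.05,-4.04)
v5: (4,2) → rotate → (-0.66841,-4.42190) → ×s → (-0.65301,-4.32004) → (-0.65,-4.32)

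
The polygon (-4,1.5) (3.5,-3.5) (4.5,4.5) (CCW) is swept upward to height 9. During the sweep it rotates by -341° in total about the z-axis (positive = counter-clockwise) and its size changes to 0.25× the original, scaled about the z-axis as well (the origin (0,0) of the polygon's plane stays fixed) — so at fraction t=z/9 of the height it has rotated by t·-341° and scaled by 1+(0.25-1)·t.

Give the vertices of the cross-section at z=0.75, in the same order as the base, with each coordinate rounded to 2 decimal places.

t = z/height = 0.75/9 = 0.0833333
s = 1 + (scale-1)·z/height = 1 + (0.25-1)·0.75/9 = 0.937500
θ = twist·z/height = -341°·0.75/9 = -28.4167° = -0.495964 rad
cos θ = 0.879510, sin θ = -0.475880 (intermediates below are computed at full precision and shown rounded to 5 d.p.)
v1: (-4,1.5) → rotate → (-2.80422,3.22279) → ×s → (-2.62896,3.02136) → (-2.63,3.02)
v2: (3.5,-3.5) → rotate → (1.41271,-4.74387) → ×s → (1.32441,-4.44737) → (1.32,-4.45)
v3: (4.5,4.5) → rotate → (6.09926,1.81634) → ×s → (5.71805,1.70281) → (5.72,1.70)

Cross-section at z=0.75: (-2.63,3.02) (1.32,-4.45) (5.72,1.70)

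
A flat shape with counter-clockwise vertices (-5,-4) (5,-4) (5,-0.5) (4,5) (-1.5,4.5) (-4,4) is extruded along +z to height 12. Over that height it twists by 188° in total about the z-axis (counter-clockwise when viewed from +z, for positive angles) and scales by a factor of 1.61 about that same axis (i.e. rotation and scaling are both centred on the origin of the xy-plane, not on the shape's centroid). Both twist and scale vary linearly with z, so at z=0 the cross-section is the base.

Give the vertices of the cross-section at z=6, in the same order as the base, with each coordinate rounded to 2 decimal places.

t = z/height = 6/12 = 0.5
s = 1 + (scale-1)·z/height = 1 + (1.61-1)·6/12 = 1.305000
θ = twist·z/height = 188°·6/12 = 94.0000° = 1.640609 rad
cos θ = -0.069756, sin θ = 0.997564 (intermediates below are computed at full precision and shown rounded to 5 d.p.)
v1: (-5,-4) → rotate → (4.33904,-4.70879) → ×s → (5.66245,-6.14498) → (5.66,-6.14)
v2: (5,-4) → rotate → (3.64147,5.26685) → ×s → (4.75212,6.87323) → (4.75,6.87)
v3: (5,-0.5) → rotate → (0.15000,5.02270) → ×s → (0.19575,6.55462) → (0.20,6.55)
v4: (4,5) → rotate → (-5.26685,3.64147) → ×s → (-6.87323,4.75212) → (-6.87,4.75)
v5: (-1.5,4.5) → rotate → (-4.38440,-1.81025) → ×s → (-5.72165,-2.36238) → (-5.72,-2.36)
v6: (-4,4) → rotate → (-3.71123,-4.26928) → ×s → (-4.84316,-5.57141) → (-4.84,-5.57)

Cross-section at z=6: (5.66,-6.14) (4.75,6.87) (0.20,6.55) (-6.87,4.75) (-5.72,-2.36) (-4.84,-5.57)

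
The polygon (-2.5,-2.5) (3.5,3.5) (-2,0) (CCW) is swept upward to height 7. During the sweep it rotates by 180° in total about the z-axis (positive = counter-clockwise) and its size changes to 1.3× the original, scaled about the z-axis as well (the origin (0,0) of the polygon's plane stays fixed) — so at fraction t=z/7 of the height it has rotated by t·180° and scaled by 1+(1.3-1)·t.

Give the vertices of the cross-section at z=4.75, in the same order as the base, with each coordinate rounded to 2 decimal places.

Cross-section at z=4.75: (4.15,-0.95) (-5.81,1.33) (1.28,-2.04)

t = z/height = 4.75/7 = 0.678571
s = 1 + (scale-1)·z/height = 1 + (1.3-1)·4.75/7 = 1.203571
θ = twist·z/height = 180°·4.75/7 = 122.1429° = 2.131795 rad
cos θ = -0.532032, sin θ = 0.846724 (intermediates below are computed at full precision and shown rounded to 5 d.p.)
v1: (-2.5,-2.5) → rotate → (3.44689,-0.78673) → ×s → (4.14858,-0.94689) → (4.15,-0.95)
v2: (3.5,3.5) → rotate → (-4.82565,1.10142) → ×s → (-5.80801,1.32564) → (-5.81,1.33)
v3: (-2,0) → rotate → (1.06406,-1.69345) → ×s → (1.28068,-2.03819) → (1.28,-2.04)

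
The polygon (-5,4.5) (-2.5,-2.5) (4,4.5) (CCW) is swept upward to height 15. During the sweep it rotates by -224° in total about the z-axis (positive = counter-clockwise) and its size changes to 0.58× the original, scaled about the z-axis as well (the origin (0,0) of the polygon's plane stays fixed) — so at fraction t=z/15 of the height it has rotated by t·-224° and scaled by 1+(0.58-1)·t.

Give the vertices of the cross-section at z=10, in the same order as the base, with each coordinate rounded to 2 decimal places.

Cross-section at z=10: (4.75,-0.95) (0.63,2.47) (-0.82,-4.26)

t = z/height = 10/15 = 0.666667
s = 1 + (scale-1)·z/height = 1 + (0.58-1)·10/15 = 0.720000
θ = twist·z/height = -224°·10/15 = -149.3333° = -2.606358 rad
cos θ = -0.860149, sin θ = -0.510043 (intermediates below are computed at full precision and shown rounded to 5 d.p.)
v1: (-5,4.5) → rotate → (6.59594,-1.32046) → ×s → (4.74907,-0.95073) → (4.75,-0.95)
v2: (-2.5,-2.5) → rotate → (0.87527,3.42548) → ×s → (0.63019,2.46635) → (0.63,2.47)
v3: (4,4.5) → rotate → (-1.14540,-5.91084) → ×s → (-0.82469,-4.25581) → (-0.82,-4.26)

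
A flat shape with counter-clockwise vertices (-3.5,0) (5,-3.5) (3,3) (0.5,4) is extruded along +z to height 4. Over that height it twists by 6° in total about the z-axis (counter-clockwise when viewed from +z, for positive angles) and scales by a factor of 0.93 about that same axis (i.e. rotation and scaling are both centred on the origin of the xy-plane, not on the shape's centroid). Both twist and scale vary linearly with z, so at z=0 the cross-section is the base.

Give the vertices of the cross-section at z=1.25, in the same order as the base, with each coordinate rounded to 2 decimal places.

Cross-section at z=1.25: (-3.42,-0.11) (5.00,-3.26) (2.84,3.03) (0.36,3.93)

t = z/height = 1.25/4 = 0.3125
s = 1 + (scale-1)·z/height = 1 + (0.93-1)·1.25/4 = 0.978125
θ = twist·z/height = 6°·1.25/4 = 1.8750° = 0.032725 rad
cos θ = 0.999465, sin θ = 0.032719 (intermediates below are computed at full precision and shown rounded to 5 d.p.)
v1: (-3.5,0) → rotate → (-3.49813,-0.11452) → ×s → (-3.42160,-0.11201) → (-3.42,-0.11)
v2: (5,-3.5) → rotate → (5.11184,-3.33453) → ×s → (5.00002,-3.26159) → (5.00,-3.26)
v3: (3,3) → rotate → (2.90024,3.09655) → ×s → (2.83679,3.02881) → (2.84,3.03)
v4: (0.5,4) → rotate → (0.36886,4.01422) → ×s → (0.36079,3.92641) → (0.36,3.93)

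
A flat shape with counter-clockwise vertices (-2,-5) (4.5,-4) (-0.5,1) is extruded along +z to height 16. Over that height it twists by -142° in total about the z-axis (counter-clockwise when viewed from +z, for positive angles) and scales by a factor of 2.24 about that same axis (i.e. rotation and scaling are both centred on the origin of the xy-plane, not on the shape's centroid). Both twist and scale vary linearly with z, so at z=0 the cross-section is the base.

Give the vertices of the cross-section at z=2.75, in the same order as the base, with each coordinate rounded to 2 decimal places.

t = z/height = 2.75/16 = 0.171875
s = 1 + (scale-1)·z/height = 1 + (2.24-1)·2.75/16 = 1.213125
θ = twist·z/height = -142°·2.75/16 = -24.4063° = -0.425969 rad
cos θ = 0.910639, sin θ = -0.413204 (intermediates below are computed at full precision and shown rounded to 5 d.p.)
v1: (-2,-5) → rotate → (-3.88730,-3.72679) → ×s → (-4.71578,-4.52106) → (-4.72,-4.52)
v2: (4.5,-4) → rotate → (2.44506,-5.50197) → ×s → (2.96616,-6.67458) → (2.97,-6.67)
v3: (-0.5,1) → rotate → (-0.04212,1.11724) → ×s → (-0.05109,1.35535) → (-0.05,1.36)

Cross-section at z=2.75: (-4.72,-4.52) (2.97,-6.67) (-0.05,1.36)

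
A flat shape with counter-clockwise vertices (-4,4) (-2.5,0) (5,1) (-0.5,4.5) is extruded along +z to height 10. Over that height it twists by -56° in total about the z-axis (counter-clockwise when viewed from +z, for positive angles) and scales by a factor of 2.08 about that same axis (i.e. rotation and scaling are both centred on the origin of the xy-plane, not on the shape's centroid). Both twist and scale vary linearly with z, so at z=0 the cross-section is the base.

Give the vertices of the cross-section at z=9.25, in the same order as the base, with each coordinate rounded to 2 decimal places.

t = z/height = 9.25/10 = 0.925
s = 1 + (scale-1)·z/height = 1 + (2.08-1)·9.25/10 = 1.999000
θ = twist·z/height = -56°·9.25/10 = -51.8000° = -0.904081 rad
cos θ = 0.618408, sin θ = -0.785857 (intermediates below are computed at full precision and shown rounded to 5 d.p.)
v1: (-4,4) → rotate → (0.66979,5.61706) → ×s → (1.33892,11.22851) → (1.34,11.23)
v2: (-2.5,0) → rotate → (-1.54602,1.96464) → ×s → (-3.09050,3.92732) → (-3.09,3.93)
v3: (5,1) → rotate → (3.87790,-3.31088) → ×s → (7.75192,-6.61844) → (7.75,-6.62)
v4: (-0.5,4.5) → rotate → (3.22715,3.17577) → ×s → (6.45108,6.34836) → (6.45,6.35)

Cross-section at z=9.25: (1.34,11.23) (-3.09,3.93) (7.75,-6.62) (6.45,6.35)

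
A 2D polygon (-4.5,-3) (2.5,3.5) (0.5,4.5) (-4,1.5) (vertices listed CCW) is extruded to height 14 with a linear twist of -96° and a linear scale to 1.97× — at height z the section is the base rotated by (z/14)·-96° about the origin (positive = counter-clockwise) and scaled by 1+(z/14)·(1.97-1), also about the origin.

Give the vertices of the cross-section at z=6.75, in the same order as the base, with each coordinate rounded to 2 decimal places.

Cross-section at z=6.75: (-7.75,1.73) (6.25,0.90) (5.28,4.03) (-2.47,5.76)

t = z/height = 6.75/14 = 0.482143
s = 1 + (scale-1)·z/height = 1 + (1.97-1)·6.75/14 = 1.467679
θ = twist·z/height = -96°·6.75/14 = -46.2857° = -0.807838 rad
cos θ = 0.691063, sin θ = -0.722795 (intermediates below are computed at full precision and shown rounded to 5 d.p.)
v1: (-4.5,-3) → rotate → (-5.27817,1.17939) → ×s → (-7.74665,1.73096) → (-7.75,1.73)
v2: (2.5,3.5) → rotate → (4.25744,0.61173) → ×s → (6.24855,0.89783) → (6.25,0.90)
v3: (0.5,4.5) → rotate → (3.59811,2.74838) → ×s → (5.28087,4.03375) → (5.28,4.03)
v4: (-4,1.5) → rotate → (-1.68006,3.92777) → ×s → (-2.46579,5.76471) → (-2.47,5.76)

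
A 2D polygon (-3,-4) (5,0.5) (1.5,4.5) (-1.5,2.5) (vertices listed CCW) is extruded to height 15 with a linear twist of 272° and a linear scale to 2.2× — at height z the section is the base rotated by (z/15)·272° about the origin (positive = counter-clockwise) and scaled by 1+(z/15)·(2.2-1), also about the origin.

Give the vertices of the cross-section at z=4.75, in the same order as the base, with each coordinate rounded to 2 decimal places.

Cross-section at z=4.75: (5.23,-4.50) (-0.22,6.93) (-6.06,2.48) (-3.58,-1.83)

t = z/height = 4.75/15 = 0.316667
s = 1 + (scale-1)·z/height = 1 + (2.2-1)·4.75/15 = 1.380000
θ = twist·z/height = 272°·4.75/15 = 86.1333° = 1.503310 rad
cos θ = 0.067435, sin θ = 0.997724 (intermediates below are computed at full precision and shown rounded to 5 d.p.)
v1: (-3,-4) → rotate → (3.78859,-3.26291) → ×s → (5.22825,-4.50282) → (5.23,-4.50)
v2: (5,0.5) → rotate → (-0.16169,5.02234) → ×s → (-0.22313,6.93082) → (-0.22,6.93)
v3: (1.5,4.5) → rotate → (-4.38860,1.80004) → ×s → (-6.05627,2.48406) → (-6.06,2.48)
v4: (-1.5,2.5) → rotate → (-2.59546,-1.32800) → ×s → (-3.58174,-1.83264) → (-3.58,-1.83)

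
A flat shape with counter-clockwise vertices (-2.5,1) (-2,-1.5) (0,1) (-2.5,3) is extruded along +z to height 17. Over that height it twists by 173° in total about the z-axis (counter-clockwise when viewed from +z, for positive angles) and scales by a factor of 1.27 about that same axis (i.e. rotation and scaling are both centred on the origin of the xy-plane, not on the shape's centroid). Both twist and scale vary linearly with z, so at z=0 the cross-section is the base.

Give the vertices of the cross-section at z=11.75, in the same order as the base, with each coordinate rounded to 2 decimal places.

t = z/height = 11.75/17 = 0.691176
s = 1 + (scale-1)·z/height = 1 + (1.27-1)·11.75/17 = 1.186618
θ = twist·z/height = 173°·11.75/17 = 119.5735° = 2.086952 rad
cos θ = -0.493540, sin θ = 0.869723 (intermediates below are computed at full precision and shown rounded to 5 d.p.)
v1: (-2.5,1) → rotate → (0.36413,-2.66785) → ×s → (0.43208,-3.16572) → (0.43,-3.17)
v2: (-2,-1.5) → rotate → (2.29166,-0.99914) → ×s → (2.71933,-1.18559) → (2.72,-1.19)
v3: (0,1) → rotate → (-0.86972,-0.49354) → ×s → (-1.03203,-0.58564) → (-1.03,-0.59)
v4: (-2.5,3) → rotate → (-1.37532,-3.65493) → ×s → (-1.63198,-4.33700) → (-1.63,-4.34)

Cross-section at z=11.75: (0.43,-3.17) (2.72,-1.19) (-1.03,-0.59) (-1.63,-4.34)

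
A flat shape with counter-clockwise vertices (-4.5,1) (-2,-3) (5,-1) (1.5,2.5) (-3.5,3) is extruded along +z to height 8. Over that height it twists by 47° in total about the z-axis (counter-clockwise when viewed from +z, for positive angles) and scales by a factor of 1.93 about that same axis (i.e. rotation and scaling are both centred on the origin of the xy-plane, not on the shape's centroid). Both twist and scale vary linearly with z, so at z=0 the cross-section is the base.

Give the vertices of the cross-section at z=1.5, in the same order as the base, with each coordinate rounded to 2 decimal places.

Cross-section at z=1.5: (-5.40,0.35) (-1.78,-3.84) (5.98,-0.26) (1.29,3.17) (-4.60,2.85)

t = z/height = 1.5/8 = 0.1875
s = 1 + (scale-1)·z/height = 1 + (1.93-1)·1.5/8 = 1.174375
θ = twist·z/height = 47°·1.5/8 = 8.8125° = 0.153807 rad
cos θ = 0.988195, sin θ = 0.153201 (intermediates below are computed at full precision and shown rounded to 5 d.p.)
v1: (-4.5,1) → rotate → (-4.60008,0.29879) → ×s → (-5.40222,0.35089) → (-5.40,0.35)
v2: (-2,-3) → rotate → (-1.51679,-3.27099) → ×s → (-1.78128,-3.84137) → (-1.78,-3.84)
v3: (5,-1) → rotate → (5.09418,-0.22219) → ×s → (5.98247,-0.26093) → (5.98,-0.26)
v4: (1.5,2.5) → rotate → (1.09929,2.70029) → ×s → (1.29098,3.17115) → (1.29,3.17)
v5: (-3.5,3) → rotate → (-3.91829,2.42838) → ×s → (-4.60154,2.85183) → (-4.60,2.85)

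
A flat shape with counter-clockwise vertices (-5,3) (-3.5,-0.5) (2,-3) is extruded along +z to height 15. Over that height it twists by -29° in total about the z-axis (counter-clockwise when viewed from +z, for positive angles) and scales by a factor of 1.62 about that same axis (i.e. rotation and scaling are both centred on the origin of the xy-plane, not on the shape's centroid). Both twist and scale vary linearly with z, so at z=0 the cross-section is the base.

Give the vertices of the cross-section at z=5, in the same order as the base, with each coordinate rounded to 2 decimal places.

t = z/height = 5/15 = 0.333333
s = 1 + (scale-1)·z/height = 1 + (1.62-1)·5/15 = 1.206667
θ = twist·z/height = -29°·5/15 = -9.6667° = -0.168715 rad
cos θ = 0.985801, sin θ = -0.167916 (intermediates below are computed at full precision and shown rounded to 5 d.p.)
v1: (-5,3) → rotate → (-4.42526,3.79698) → ×s → (-5.33981,4.58169) → (-5.34,4.58)
v2: (-3.5,-0.5) → rotate → (-3.53426,0.09480) → ×s → (-4.26468,0.11440) → (-4.26,0.11)
v3: (2,-3) → rotate → (1.46785,-3.29324) → ×s → (1.77121,-3.97384) → (1.77,-3.97)

Cross-section at z=5: (-5.34,4.58) (-4.26,0.11) (1.77,-3.97)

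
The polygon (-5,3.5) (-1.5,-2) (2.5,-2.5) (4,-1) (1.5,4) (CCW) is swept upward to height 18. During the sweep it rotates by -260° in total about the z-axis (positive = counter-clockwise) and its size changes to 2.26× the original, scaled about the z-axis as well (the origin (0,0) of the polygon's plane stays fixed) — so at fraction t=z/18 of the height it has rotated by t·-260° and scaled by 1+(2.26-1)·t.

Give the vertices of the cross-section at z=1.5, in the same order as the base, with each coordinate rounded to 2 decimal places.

t = z/height = 1.5/18 = 0.0833333
s = 1 + (scale-1)·z/height = 1 + (2.26-1)·1.5/18 = 1.105000
θ = twist·z/height = -260°·1.5/18 = -21.6667° = -0.378155 rad
cos θ = 0.929348, sin θ = -0.369206 (intermediates below are computed at full precision and shown rounded to 5 d.p.)
v1: (-5,3.5) → rotate → (-3.35452,5.09875) → ×s → (-3.70674,5.63412) → (-3.71,5.63)
v2: (-1.5,-2) → rotate → (-2.13243,-1.30489) → ×s → (-2.35634,-1.44190) → (-2.36,-1.44)
v3: (2.5,-2.5) → rotate → (1.40035,-3.24638) → ×s → (1.54739,-3.58725) → (1.55,-3.59)
v4: (4,-1) → rotate → (3.34818,-2.40617) → ×s → (3.69974,-2.65882) → (3.70,-2.66)
v5: (1.5,4) → rotate → (2.87085,3.16358) → ×s → (3.17228,3.49576) → (3.17,3.50)

Cross-section at z=1.5: (-3.71,5.63) (-2.36,-1.44) (1.55,-3.59) (3.70,-2.66) (3.17,3.50)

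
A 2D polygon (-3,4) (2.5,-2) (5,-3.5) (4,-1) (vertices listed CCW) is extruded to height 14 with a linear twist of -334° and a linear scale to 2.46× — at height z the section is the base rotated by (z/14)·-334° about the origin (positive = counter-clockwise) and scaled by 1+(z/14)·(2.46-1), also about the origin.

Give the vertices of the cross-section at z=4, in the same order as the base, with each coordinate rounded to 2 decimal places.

Cross-section at z=4: (6.05,3.70) (-3.16,-3.26) (-5.61,-6.58) (-1.95,-5.51)

t = z/height = 4/14 = 0.285714
s = 1 + (scale-1)·z/height = 1 + (2.46-1)·4/14 = 1.417143
θ = twist·z/height = -334°·4/14 = -95.4286° = -1.665543 rad
cos θ = -0.094605, sin θ = -0.995515 (intermediates below are computed at full precision and shown rounded to 5 d.p.)
v1: (-3,4) → rotate → (4.26587,2.60813) → ×s → (6.04535,3.69609) → (6.05,3.70)
v2: (2.5,-2) → rotate → (-2.22754,-2.29958) → ×s → (-3.15674,-3.25883) → (-3.16,-3.26)
v3: (5,-3.5) → rotate → (-3.95733,-4.64646) → ×s → (-5.60810,-6.58469) → (-5.61,-6.58)
v4: (4,-1) → rotate → (-1.37393,-3.88745) → ×s → (-1.94706,-5.50908) → (-1.95,-5.51)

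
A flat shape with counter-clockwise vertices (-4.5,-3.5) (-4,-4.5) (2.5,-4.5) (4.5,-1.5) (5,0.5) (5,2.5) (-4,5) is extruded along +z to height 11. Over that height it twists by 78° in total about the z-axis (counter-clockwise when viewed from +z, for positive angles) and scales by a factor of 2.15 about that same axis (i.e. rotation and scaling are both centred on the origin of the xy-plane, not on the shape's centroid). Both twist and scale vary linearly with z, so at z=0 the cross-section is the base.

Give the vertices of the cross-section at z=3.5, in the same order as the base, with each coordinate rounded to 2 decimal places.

t = z/height = 3.5/11 = 0.318182
s = 1 + (scale-1)·z/height = 1 + (2.15-1)·3.5/11 = 1.365909
θ = twist·z/height = 78°·3.5/11 = 24.8182° = 0.433159 rad
cos θ = 0.907644, sin θ = 0.419740 (intermediates below are computed at full precision and shown rounded to 5 d.p.)
v1: (-4.5,-3.5) → rotate → (-2.61531,-5.06559) → ×s → (-3.57227,-6.91913) → (-3.57,-6.92)
v2: (-4,-4.5) → rotate → (-1.74175,-5.76336) → ×s → (-2.37907,-7.87223) → (-2.38,-7.87)
v3: (2.5,-4.5) → rotate → (4.15794,-3.03505) → ×s → (5.67937,-4.14560) → (5.68,-4.15)
v4: (4.5,-1.5) → rotate → (4.71401,0.52736) → ×s → (6.43891,0.72033) → (6.44,0.72)
v5: (5,0.5) → rotate → (4.32835,2.55252) → ×s → (5.91213,3.48651) → (5.91,3.49)
v6: (5,2.5) → rotate → (3.48887,4.36781) → ×s → (4.76548,5.96603) → (4.77,5.97)
v7: (-4,5) → rotate → (-5.72928,2.85926) → ×s → (-7.82567,3.90549) → (-7.83,3.91)

Cross-section at z=3.5: (-3.57,-6.92) (-2.38,-7.87) (5.68,-4.15) (6.44,0.72) (5.91,3.49) (4.77,5.97) (-7.83,3.91)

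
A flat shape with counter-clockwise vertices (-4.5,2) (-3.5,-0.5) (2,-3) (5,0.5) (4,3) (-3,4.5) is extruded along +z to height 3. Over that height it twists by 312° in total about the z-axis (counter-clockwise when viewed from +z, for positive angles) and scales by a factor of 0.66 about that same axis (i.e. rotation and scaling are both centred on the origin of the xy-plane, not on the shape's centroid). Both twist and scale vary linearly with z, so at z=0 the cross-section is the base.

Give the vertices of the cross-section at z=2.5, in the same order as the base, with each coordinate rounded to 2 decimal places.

t = z/height = 2.5/3 = 0.833333
s = 1 + (scale-1)·z/height = 1 + (0.66-1)·2.5/3 = 0.716667
θ = twist·z/height = 312°·2.5/3 = 260.0000° = 4.537856 rad
cos θ = -0.173648, sin θ = -0.984808 (intermediates below are computed at full precision and shown rounded to 5 d.p.)
v1: (-4.5,2) → rotate → (2.75103,4.08434) → ×s → (1.97157,2.92711) → (1.97,2.93)
v2: (-3.5,-0.5) → rotate → (0.11536,3.53365) → ×s → (0.08268,2.53245) → (0.08,2.53)
v3: (2,-3) → rotate → (-3.30172,-1.44867) → ×s → (-2.36623,-1.03821) → (-2.37,-1.04)
v4: (5,0.5) → rotate → (-0.37584,-5.01086) → ×s → (-0.26935,-3.59112) → (-0.27,-3.59)
v5: (4,3) → rotate → (2.25983,-4.46018) → ×s → (1.61955,-3.19646) → (1.62,-3.20)
v6: (-3,4.5) → rotate → (4.95258,2.17301) → ×s → (3.54935,1.55732) → (3.55,1.56)

Cross-section at z=2.5: (1.97,2.93) (0.08,2.53) (-2.37,-1.04) (-0.27,-3.59) (1.62,-3.20) (3.55,1.56)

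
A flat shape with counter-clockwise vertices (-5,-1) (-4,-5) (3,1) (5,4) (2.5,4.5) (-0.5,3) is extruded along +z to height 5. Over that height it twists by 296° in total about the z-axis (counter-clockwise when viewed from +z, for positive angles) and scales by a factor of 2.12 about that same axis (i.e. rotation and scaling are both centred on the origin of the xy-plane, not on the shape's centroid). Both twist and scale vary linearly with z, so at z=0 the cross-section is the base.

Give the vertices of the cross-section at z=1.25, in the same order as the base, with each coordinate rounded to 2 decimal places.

t = z/height = 1.25/5 = 0.25
s = 1 + (scale-1)·z/height = 1 + (2.12-1)·1.25/5 = 1.280000
θ = twist·z/height = 296°·1.25/5 = 74.0000° = 1.291544 rad
cos θ = 0.275637, sin θ = 0.961262 (intermediates below are computed at full precision and shown rounded to 5 d.p.)
v1: (-5,-1) → rotate → (-0.41693,-5.08195) → ×s → (-0.53366,-6.50489) → (-0.53,-6.50)
v2: (-4,-5) → rotate → (3.70376,-5.22323) → ×s → (4.74081,-6.68574) → (4.74,-6.69)
v3: (3,1) → rotate → (-0.13435,3.15942) → ×s → (-0.17197,4.04406) → (-0.17,4.04)
v4: (5,4) → rotate → (-2.46686,5.90886) → ×s → (-3.15758,7.56334) → (-3.16,7.56)
v5: (2.5,4.5) → rotate → (-3.63658,3.64352) → ×s → (-4.65483,4.66371) → (-4.65,4.66)
v6: (-0.5,3) → rotate → (-3.02160,0.34628) → ×s → (-3.86765,0.44324) → (-3.87,0.44)

Cross-section at z=1.25: (-0.53,-6.50) (4.74,-6.69) (-0.17,4.04) (-3.16,7.56) (-4.65,4.66) (-3.87,0.44)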